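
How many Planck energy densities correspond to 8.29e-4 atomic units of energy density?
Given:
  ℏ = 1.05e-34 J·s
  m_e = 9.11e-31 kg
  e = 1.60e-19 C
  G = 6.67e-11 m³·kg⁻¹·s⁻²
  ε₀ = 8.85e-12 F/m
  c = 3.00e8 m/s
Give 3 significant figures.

5.34e-104

atomic unit of energy density: u_au = E_h/a₀³ = m_e⁴e¹⁰/((4πε₀)⁵ℏ⁸) = 3.01e13 J/m³
Planck energy density: u_P = c⁷/(ℏG²) = 4.68e113 J/m³
8.29e-4 × 3.01e13 / 4.68e113 = 5.34e-104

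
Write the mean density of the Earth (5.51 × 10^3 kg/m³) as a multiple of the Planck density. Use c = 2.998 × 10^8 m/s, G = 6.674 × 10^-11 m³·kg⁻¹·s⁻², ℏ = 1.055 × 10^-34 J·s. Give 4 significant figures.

1.069 × 10^-93

Planck density: ρ_P = c⁵/(ℏG²) = 5.154 × 10^96 kg/m³.
5.51 × 10^3 / 5.154 × 10^96 = 1.069 × 10^-93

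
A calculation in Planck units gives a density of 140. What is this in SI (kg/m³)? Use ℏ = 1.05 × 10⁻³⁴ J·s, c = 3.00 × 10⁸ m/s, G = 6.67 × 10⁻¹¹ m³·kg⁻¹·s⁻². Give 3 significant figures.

One Planck density: ρ_P = c⁵/(ℏG²) = 5.20 × 10⁹⁶ kg/m³.
140 × 5.20 × 10⁹⁶ kg/m³ = 7.28 × 10⁹⁸ kg/m³

7.28 × 10⁹⁸ kg/m³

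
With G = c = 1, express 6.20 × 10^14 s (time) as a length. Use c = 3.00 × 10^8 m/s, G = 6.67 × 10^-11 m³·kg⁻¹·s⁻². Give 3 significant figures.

Time → length via c.
6.20 × 10^14 s × (c) = 1.86 × 10^23 m

1.86 × 10^23 m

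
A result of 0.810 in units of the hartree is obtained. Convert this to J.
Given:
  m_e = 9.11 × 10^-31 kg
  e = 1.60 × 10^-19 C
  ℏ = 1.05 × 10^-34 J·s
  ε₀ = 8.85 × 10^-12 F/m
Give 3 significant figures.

3.55 × 10^-18 J

One hartree: E_h = m_e e⁴/(4πε₀ℏ)² = 4.38 × 10^-18 J.
0.810 × 4.38 × 10^-18 J = 3.55 × 10^-18 J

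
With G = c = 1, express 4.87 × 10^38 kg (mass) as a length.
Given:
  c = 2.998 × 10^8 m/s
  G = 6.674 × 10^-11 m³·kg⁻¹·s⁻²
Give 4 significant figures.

In G = c = 1 units mass has dimensions of length; the conversion factor is G/c².
4.87 × 10^38 kg × (G/c²) = 3.616 × 10^11 m

3.616 × 10^11 m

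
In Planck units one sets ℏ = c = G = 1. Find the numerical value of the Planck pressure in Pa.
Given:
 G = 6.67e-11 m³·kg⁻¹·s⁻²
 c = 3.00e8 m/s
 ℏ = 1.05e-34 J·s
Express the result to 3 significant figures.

p_P = c⁷/(ℏG²)
  = 2.19e59 / 4.67e-55
  = 4.68e113 Pa

4.68e113 Pa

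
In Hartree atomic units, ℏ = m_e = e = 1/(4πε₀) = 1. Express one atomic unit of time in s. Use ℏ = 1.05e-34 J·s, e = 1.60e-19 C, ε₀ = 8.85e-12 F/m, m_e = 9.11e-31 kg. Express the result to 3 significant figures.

The unique combination of the constants set to 1 with dimensions of time is τ_au = (4πε₀)²ℏ³/(m_e e⁴).
E_h = 4.38e-18 J
ℏ/E_h = 2.40e-17 s

2.40e-17 s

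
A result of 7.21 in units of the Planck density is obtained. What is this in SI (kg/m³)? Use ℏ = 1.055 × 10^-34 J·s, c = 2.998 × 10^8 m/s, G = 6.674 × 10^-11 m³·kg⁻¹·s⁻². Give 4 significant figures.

3.716 × 10^97 kg/m³

One Planck density: ρ_P = c⁵/(ℏG²) = 5.154 × 10^96 kg/m³.
7.21 × 5.154 × 10^96 kg/m³ = 3.716 × 10^97 kg/m³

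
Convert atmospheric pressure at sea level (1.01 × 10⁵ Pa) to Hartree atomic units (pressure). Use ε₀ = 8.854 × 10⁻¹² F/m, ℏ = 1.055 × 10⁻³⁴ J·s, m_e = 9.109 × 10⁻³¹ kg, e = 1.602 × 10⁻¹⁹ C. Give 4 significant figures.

3.448 × 10⁻⁹

atomic unit of pressure: P_au = E_h/a₀³ = m_e⁴e¹⁰/((4πε₀)⁵ℏ⁸) = 2.929 × 10¹³ Pa.
1.01 × 10⁵ / 2.929 × 10¹³ = 3.448 × 10⁻⁹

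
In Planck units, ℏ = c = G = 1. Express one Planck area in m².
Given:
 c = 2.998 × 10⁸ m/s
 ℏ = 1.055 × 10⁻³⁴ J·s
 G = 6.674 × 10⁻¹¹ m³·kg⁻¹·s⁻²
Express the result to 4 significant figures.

2.613 × 10⁻⁷⁰ m²

The unique combination of the constants set to 1 with dimensions of area is A_P = ℏG/c³.
  = 7.041 × 10⁻⁴⁵ / 2.695 × 10²⁵
  = 2.613 × 10⁻⁷⁰ m²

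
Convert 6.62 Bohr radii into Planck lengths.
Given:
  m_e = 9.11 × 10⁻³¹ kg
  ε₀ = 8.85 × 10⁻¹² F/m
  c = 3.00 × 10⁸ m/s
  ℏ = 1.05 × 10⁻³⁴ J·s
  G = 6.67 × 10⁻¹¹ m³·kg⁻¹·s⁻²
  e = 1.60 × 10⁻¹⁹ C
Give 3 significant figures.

2.16 × 10²⁵

Bohr radius: a₀ = 4πε₀ℏ²/(m_e e²) = 5.26 × 10⁻¹¹ m
Planck length: ℓ_P = √(ℏG/c³) = 1.61 × 10⁻³⁵ m
6.62 × 5.26 × 10⁻¹¹ / 1.61 × 10⁻³⁵ = 2.16 × 10²⁵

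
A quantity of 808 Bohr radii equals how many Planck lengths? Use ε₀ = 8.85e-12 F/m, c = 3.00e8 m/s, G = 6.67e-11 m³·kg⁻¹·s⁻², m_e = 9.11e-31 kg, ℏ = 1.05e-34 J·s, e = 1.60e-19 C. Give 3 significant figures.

2.64e27

Bohr radius: a₀ = 4πε₀ℏ²/(m_e e²) = 5.26e-11 m
Planck length: ℓ_P = √(ℏG/c³) = 1.61e-35 m
808 × 5.26e-11 / 1.61e-35 = 2.64e27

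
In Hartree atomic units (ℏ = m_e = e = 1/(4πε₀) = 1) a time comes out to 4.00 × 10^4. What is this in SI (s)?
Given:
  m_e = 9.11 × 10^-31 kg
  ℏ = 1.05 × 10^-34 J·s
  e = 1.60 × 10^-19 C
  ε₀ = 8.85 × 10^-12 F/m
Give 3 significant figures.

9.59 × 10^-13 s

One atomic unit of time: τ_au = (4πε₀)²ℏ³/(m_e e⁴) = 2.40 × 10^-17 s.
4.00 × 10^4 × 2.40 × 10^-17 s = 9.59 × 10^-13 s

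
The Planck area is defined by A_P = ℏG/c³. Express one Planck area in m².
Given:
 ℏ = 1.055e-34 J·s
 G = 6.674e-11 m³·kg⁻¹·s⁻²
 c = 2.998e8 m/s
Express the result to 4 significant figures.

A_P = ℏG/c³
  = 7.041e-45 / 2.695e25
  = 2.613e-70 m²

2.613e-70 m²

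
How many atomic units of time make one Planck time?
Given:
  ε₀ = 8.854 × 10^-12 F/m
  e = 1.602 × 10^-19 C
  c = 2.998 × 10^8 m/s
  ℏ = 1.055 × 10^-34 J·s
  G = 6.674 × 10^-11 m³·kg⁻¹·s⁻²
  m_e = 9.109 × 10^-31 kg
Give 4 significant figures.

Planck time: t_P = √(ℏG/c⁵) = 5.392 × 10^-44 s
atomic unit of time: τ_au = (4πε₀)²ℏ³/(m_e e⁴) = 2.423 × 10^-17 s
ratio = 5.392 × 10^-44 / 2.423 × 10^-17 = 2.225 × 10^-27

2.225 × 10^-27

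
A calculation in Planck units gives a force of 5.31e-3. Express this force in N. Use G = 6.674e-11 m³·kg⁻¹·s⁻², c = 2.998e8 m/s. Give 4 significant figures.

One Planck force: F_P = c⁴/G = 1.210e44 N.
5.31e-3 × 1.210e44 N = 6.427e41 N

6.427e41 N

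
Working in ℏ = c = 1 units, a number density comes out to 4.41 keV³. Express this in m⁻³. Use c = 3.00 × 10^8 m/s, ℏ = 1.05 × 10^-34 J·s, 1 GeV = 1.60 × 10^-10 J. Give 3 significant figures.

5.78 × 10^29 m⁻³

Number density is [L]⁻³ = [E]³/(ℏc)³.
1 GeV³ → 1/(ℏc)³ × (1 GeV in J)³ = 1.31 × 10^47 m⁻³.
Convert the energy scale: 4.41 keV³ = 4.41 × 10^-18 GeV³.
Result: 4.41 × 10^-18 × 1.31 × 10^47 = 5.78 × 10^29 m⁻³.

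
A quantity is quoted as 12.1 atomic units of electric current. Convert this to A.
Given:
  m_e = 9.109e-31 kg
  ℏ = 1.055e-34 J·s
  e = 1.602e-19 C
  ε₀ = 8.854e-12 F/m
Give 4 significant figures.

One atomic unit of electric current: I_au = e E_h/ℏ = m_e e⁵/((4πε₀)²ℏ³) = 6.612e-3 A.
12.1 × 6.612e-3 A = 0.08000 A

0.08000 A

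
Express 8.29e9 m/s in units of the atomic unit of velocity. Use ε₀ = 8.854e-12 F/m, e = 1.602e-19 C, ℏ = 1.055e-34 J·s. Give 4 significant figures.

3.792e3

atomic unit of velocity: v_au = e²/(4πε₀ℏ) = 2.186e6 m/s.
8.29e9 / 2.186e6 = 3.792e3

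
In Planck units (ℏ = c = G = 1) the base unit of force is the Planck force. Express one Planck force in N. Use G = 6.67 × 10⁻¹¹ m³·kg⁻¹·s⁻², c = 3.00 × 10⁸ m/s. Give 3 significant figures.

F_P = c⁴/G
  = 8.10 × 10³³ / 6.67 × 10⁻¹¹
  = 1.21 × 10⁴⁴ N

1.21 × 10⁴⁴ N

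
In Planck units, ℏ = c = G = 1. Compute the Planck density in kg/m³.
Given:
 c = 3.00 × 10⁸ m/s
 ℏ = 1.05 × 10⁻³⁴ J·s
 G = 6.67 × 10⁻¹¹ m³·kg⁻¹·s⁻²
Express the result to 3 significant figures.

From ℏ = c = G = 1 the density scale is ρ_P = c⁵/(ℏG²).
  = 2.43 × 10⁴² / 4.67 × 10⁻⁵⁵
  = 5.20 × 10⁹⁶ kg/m³

5.20 × 10⁹⁶ kg/m³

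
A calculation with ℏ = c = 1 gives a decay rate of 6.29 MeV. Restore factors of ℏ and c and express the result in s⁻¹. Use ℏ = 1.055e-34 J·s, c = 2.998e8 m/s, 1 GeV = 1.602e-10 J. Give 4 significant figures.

9.551e21 s⁻¹

A rate is [E]/ℏ; divide by ℏ.
1 GeV → 1/ℏ × (1 GeV in J) = 1.518e24 s⁻¹.
Convert the energy scale: 6.29 MeV = 6.29e-3 GeV.
Result: 6.29e-3 × 1.518e24 = 9.551e21 s⁻¹.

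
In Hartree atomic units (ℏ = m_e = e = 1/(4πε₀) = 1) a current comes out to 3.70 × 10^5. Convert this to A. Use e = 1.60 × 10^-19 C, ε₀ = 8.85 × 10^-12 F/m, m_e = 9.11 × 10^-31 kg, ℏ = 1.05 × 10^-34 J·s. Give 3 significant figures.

One atomic unit of electric current: I_au = e E_h/ℏ = m_e e⁵/((4πε₀)²ℏ³) = 6.67 × 10^-3 A.
3.70 × 10^5 × 6.67 × 10^-3 A = 2.47 × 10^3 A

2.47 × 10^3 A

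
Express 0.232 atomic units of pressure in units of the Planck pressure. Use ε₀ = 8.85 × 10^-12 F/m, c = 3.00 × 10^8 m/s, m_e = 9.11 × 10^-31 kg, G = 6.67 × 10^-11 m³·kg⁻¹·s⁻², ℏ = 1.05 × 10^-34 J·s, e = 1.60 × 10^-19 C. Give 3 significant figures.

atomic unit of pressure: P_au = E_h/a₀³ = m_e⁴e¹⁰/((4πε₀)⁵ℏ⁸) = 3.01 × 10^13 Pa
Planck pressure: p_P = c⁷/(ℏG²) = 4.68 × 10^113 Pa
0.232 × 3.01 × 10^13 / 4.68 × 10^113 = 1.49 × 10^-101

1.49 × 10^-101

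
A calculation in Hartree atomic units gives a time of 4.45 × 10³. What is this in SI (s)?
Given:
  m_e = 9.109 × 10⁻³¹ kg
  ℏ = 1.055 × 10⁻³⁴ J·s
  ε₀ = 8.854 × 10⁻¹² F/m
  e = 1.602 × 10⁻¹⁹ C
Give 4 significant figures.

1.078 × 10⁻¹³ s

One atomic unit of time: τ_au = (4πε₀)²ℏ³/(m_e e⁴) = 2.423 × 10⁻¹⁷ s.
4.45 × 10³ × 2.423 × 10⁻¹⁷ s = 1.078 × 10⁻¹³ s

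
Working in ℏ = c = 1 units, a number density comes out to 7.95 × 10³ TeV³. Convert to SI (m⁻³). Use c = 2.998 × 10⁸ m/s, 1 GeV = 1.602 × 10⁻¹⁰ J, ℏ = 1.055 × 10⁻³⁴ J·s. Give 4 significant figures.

Number density is [L]⁻³ = [E]³/(ℏc)³.
1 GeV³ → 1/(ℏc)³ × (1 GeV in J)³ = 1.299 × 10⁴⁷ m⁻³.
Convert the energy scale: 7.95 × 10³ TeV³ = 7.95 × 10¹² GeV³.
Result: 7.95 × 10¹² × 1.299 × 10⁴⁷ = 1.033 × 10⁶⁰ m⁻³.

1.033 × 10⁶⁰ m⁻³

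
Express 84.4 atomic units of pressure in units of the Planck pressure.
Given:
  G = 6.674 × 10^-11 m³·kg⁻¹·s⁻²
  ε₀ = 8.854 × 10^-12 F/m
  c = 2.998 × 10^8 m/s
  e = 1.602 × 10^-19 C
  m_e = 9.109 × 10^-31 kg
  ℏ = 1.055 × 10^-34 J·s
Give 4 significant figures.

atomic unit of pressure: P_au = E_h/a₀³ = m_e⁴e¹⁰/((4πε₀)⁵ℏ⁸) = 2.929 × 10^13 Pa
Planck pressure: p_P = c⁷/(ℏG²) = 4.632 × 10^113 Pa
84.4 × 2.929 × 10^13 / 4.632 × 10^113 = 5.337 × 10^-99

5.337 × 10^-99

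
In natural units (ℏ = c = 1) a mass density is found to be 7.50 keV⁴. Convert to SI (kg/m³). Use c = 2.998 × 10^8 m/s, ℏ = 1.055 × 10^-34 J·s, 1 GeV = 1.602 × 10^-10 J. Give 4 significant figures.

1.737 × 10^-3 kg/m³

Mass density is [E]/(c²[L]³) = [E]⁴/(ℏ³c⁵).
1 GeV⁴ → 1/(ℏ³c⁵) × (1 GeV in J)⁴ = 2.316 × 10^20 kg/m³.
Convert the energy scale: 7.50 keV⁴ = 7.50 × 10^-24 GeV⁴.
Result: 7.50 × 10^-24 × 2.316 × 10^20 = 1.737 × 10^-3 kg/m³.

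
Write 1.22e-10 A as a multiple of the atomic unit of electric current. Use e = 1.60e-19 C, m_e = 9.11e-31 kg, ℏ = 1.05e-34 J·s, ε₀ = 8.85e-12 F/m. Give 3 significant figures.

1.83e-8

atomic unit of electric current: I_au = e E_h/ℏ = m_e e⁵/((4πε₀)²ℏ³) = 6.67e-3 A.
1.22e-10 / 6.67e-3 = 1.83e-8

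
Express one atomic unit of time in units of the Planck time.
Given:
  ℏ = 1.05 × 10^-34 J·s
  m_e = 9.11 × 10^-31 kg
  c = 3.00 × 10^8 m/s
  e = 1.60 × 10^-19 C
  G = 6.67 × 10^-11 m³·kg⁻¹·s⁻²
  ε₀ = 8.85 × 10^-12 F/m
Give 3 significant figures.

4.47 × 10^26

atomic unit of time: τ_au = (4πε₀)²ℏ³/(m_e e⁴) = 2.40 × 10^-17 s
Planck time: t_P = √(ℏG/c⁵) = 5.37 × 10^-44 s
ratio = 2.40 × 10^-17 / 5.37 × 10^-44 = 4.47 × 10^26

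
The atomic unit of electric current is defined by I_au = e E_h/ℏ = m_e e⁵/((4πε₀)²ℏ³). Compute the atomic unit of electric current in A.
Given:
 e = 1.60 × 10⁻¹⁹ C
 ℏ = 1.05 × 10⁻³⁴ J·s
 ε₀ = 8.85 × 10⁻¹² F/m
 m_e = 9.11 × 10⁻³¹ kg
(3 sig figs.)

6.67 × 10⁻³ A

I_au = e E_h/ℏ = m_e e⁵/((4πε₀)²ℏ³)
E_h = 4.38 × 10⁻¹⁸ J
e·E_h/ℏ = 6.67 × 10⁻³ A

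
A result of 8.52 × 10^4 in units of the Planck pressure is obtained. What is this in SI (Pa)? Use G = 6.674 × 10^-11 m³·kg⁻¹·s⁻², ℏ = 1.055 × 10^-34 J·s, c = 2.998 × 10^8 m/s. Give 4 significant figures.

3.947 × 10^118 Pa

One Planck pressure: p_P = c⁷/(ℏG²) = 4.632 × 10^113 Pa.
8.52 × 10^4 × 4.632 × 10^113 Pa = 3.947 × 10^118 Pa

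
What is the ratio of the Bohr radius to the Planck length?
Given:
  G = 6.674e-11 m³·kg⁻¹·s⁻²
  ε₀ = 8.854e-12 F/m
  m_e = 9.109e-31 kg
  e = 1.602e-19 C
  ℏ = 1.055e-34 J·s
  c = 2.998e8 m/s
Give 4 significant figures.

3.277e24

Bohr radius: a₀ = 4πε₀ℏ²/(m_e e²) = 5.297e-11 m
Planck length: ℓ_P = √(ℏG/c³) = 1.616e-35 m
ratio = 5.297e-11 / 1.616e-35 = 3.277e24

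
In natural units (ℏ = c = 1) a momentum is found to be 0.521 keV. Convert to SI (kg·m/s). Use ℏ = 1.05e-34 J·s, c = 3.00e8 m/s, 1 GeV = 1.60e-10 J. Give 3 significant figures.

2.78e-25 kg·m/s

Momentum is [E]/c; divide by c.
1 GeV → 1/c × (1 GeV in J) = 5.33e-19 kg·m/s.
Convert the energy scale: 0.521 keV = 5.21e-7 GeV.
Result: 5.21e-7 × 5.33e-19 = 2.78e-25 kg·m/s.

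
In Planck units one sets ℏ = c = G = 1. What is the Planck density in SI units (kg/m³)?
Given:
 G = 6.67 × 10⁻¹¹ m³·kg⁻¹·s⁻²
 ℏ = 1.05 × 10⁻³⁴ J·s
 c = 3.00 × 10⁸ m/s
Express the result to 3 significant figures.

5.20 × 10⁹⁶ kg/m³

ρ_P = c⁵/(ℏG²)
  = 2.43 × 10⁴² / 4.67 × 10⁻⁵⁵
  = 5.20 × 10⁹⁶ kg/m³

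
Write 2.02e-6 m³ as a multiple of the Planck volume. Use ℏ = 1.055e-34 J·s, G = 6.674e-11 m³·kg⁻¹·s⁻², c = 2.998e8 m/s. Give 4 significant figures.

4.782e98

Planck volume: V_P = (ℏG/c³)^(3/2) = 4.224e-105 m³.
2.02e-6 / 4.224e-105 = 4.782e98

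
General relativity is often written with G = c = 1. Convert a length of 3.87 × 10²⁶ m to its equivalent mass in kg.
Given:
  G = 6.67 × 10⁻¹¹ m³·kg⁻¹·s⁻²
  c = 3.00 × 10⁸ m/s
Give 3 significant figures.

5.22 × 10⁵³ kg

Length → mass via c²/G.
3.87 × 10²⁶ m × (c²/G) = 5.22 × 10⁵³ kg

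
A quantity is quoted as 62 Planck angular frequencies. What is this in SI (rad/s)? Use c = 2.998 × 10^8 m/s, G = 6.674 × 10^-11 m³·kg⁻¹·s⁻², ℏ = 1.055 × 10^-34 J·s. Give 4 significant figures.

1.150 × 10^45 rad/s

One Planck angular frequency: ω_P = √(c⁵/(ℏG)) = 1.855 × 10^43 rad/s.
62 × 1.855 × 10^43 rad/s = 1.150 × 10^45 rad/s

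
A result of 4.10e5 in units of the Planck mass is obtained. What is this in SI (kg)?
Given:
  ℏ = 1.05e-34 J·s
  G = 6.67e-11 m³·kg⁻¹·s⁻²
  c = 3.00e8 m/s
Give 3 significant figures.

8.91e-3 kg

One Planck mass: m_P = √(ℏc/G) = 2.17e-8 kg.
4.10e5 × 2.17e-8 kg = 8.91e-3 kg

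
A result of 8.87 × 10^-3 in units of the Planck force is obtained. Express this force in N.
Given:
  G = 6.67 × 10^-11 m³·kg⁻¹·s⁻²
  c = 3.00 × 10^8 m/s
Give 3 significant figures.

1.08 × 10^42 N

One Planck force: F_P = c⁴/G = 1.21 × 10^44 N.
8.87 × 10^-3 × 1.21 × 10^44 N = 1.08 × 10^42 N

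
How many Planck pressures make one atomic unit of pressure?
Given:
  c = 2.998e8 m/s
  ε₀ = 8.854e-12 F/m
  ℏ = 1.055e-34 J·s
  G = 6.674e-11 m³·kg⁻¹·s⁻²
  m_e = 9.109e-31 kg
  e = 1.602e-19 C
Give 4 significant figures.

atomic unit of pressure: P_au = E_h/a₀³ = m_e⁴e¹⁰/((4πε₀)⁵ℏ⁸) = 2.929e13 Pa
Planck pressure: p_P = c⁷/(ℏG²) = 4.632e113 Pa
ratio = 2.929e13 / 4.632e113 = 6.323e-101

6.323e-101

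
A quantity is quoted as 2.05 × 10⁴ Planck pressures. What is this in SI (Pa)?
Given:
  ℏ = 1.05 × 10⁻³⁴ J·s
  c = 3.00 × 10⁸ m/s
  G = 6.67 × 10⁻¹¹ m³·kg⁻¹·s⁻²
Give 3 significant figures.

One Planck pressure: p_P = c⁷/(ℏG²) = 4.68 × 10¹¹³ Pa.
2.05 × 10⁴ × 4.68 × 10¹¹³ Pa = 9.60 × 10¹¹⁷ Pa

9.60 × 10¹¹⁷ Pa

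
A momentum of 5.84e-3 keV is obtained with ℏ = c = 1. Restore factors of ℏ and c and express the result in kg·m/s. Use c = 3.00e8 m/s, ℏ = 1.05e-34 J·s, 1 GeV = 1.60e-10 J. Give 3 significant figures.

3.11e-27 kg·m/s

Momentum is [E]/c; divide by c.
1 GeV → 1/c × (1 GeV in J) = 5.33e-19 kg·m/s.
Convert the energy scale: 5.84e-3 keV = 5.84e-9 GeV.
Result: 5.84e-9 × 5.33e-19 = 3.11e-27 kg·m/s.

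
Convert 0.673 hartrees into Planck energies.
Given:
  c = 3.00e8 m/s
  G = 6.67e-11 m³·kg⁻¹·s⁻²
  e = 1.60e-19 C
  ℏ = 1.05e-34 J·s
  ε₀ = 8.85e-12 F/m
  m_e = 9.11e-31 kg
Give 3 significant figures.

hartree: E_h = m_e e⁴/(4πε₀ℏ)² = 4.38e-18 J
Planck energy: E_P = √(ℏc⁵/G) = 1.96e9 J
0.673 × 4.38e-18 / 1.96e9 = 1.51e-27

1.51e-27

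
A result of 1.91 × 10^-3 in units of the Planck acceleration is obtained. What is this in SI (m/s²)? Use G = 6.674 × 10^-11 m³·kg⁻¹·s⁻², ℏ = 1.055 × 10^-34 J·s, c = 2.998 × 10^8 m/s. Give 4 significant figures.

One Planck acceleration: a_P = √(c⁷/(ℏG)) = 5.560 × 10^51 m/s².
1.91 × 10^-3 × 5.560 × 10^51 m/s² = 1.062 × 10^49 m/s²

1.062 × 10^49 m/s²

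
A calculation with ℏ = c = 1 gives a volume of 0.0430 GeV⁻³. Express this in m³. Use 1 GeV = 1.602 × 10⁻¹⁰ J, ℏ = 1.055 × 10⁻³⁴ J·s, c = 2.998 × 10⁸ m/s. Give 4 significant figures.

Volume is [L]³ = [E]⁻³·(ℏc)³.
1 GeV⁻³ → (ℏc)³ × (1 GeV in J)⁻³ = 7.696 × 10⁻⁴⁸ m³.
Result: 0.0430 × 7.696 × 10⁻⁴⁸ = 3.309 × 10⁻⁴⁹ m³.

3.309 × 10⁻⁴⁹ m³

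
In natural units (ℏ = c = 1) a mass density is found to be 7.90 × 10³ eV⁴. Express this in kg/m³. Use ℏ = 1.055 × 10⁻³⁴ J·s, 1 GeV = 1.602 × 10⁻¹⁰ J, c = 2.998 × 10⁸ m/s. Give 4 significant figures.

Mass density is [E]/(c²[L]³) = [E]⁴/(ℏ³c⁵).
1 GeV⁴ → 1/(ℏ³c⁵) × (1 GeV in J)⁴ = 2.316 × 10²⁰ kg/m³.
Convert the energy scale: 7.90 × 10³ eV⁴ = 7.90 × 10⁻³³ GeV⁴.
Result: 7.90 × 10⁻³³ × 2.316 × 10²⁰ = 1.830 × 10⁻¹² kg/m³.

1.830 × 10⁻¹² kg/m³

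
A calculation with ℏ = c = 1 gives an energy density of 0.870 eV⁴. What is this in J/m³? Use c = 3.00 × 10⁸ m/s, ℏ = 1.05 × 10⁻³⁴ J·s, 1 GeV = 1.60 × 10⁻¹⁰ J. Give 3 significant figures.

[E]/[L]³ = [E]⁴/(ℏc)³; restore (ℏc)⁻³.
1 GeV⁴ → 1/(ℏc)³ × (1 GeV in J)⁴ = 2.10 × 10³⁷ J/m³.
Convert the energy scale: 0.870 eV⁴ = 8.70 × 10⁻³⁷ GeV⁴.
Result: 8.70 × 10⁻³⁷ × 2.10 × 10³⁷ = 18.2 J/m³.

18.2 J/m³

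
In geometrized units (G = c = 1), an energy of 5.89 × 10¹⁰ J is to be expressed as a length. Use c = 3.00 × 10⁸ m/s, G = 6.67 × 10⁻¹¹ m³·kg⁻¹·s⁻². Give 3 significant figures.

Energy → length via G/c⁴.
5.89 × 10¹⁰ J × (G/c⁴) = 4.85 × 10⁻³⁴ m

4.85 × 10⁻³⁴ m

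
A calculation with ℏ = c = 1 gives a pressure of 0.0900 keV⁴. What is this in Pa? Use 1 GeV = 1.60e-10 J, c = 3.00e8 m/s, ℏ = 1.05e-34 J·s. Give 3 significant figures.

1.89e12 Pa

Pressure is [E]/[L]³ = [E]⁴/(ℏc)³.
1 GeV⁴ → 1/(ℏc)³ × (1 GeV in J)⁴ = 2.10e37 Pa.
Convert the energy scale: 0.0900 keV⁴ = 9.00e-26 GeV⁴.
Result: 9.00e-26 × 2.10e37 = 1.89e12 Pa.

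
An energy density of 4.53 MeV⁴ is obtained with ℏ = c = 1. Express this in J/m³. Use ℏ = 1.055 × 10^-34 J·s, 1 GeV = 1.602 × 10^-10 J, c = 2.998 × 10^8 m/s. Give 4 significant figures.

9.430 × 10^25 J/m³

[E]/[L]³ = [E]⁴/(ℏc)³; restore (ℏc)⁻³.
1 GeV⁴ → 1/(ℏc)³ × (1 GeV in J)⁴ = 2.082 × 10^37 J/m³.
Convert the energy scale: 4.53 MeV⁴ = 4.53 × 10^-12 GeV⁴.
Result: 4.53 × 10^-12 × 2.082 × 10^37 = 9.430 × 10^25 J/m³.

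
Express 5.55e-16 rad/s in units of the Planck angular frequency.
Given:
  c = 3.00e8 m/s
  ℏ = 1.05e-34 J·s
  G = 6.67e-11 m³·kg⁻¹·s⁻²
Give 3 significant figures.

Planck angular frequency: ω_P = √(c⁵/(ℏG)) = 1.86e43 rad/s.
5.55e-16 / 1.86e43 = 2.98e-59

2.98e-59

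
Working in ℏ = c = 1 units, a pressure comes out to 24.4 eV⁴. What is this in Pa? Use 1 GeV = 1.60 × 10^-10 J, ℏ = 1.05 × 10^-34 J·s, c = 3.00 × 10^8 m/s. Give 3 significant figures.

512 Pa

Pressure is [E]/[L]³ = [E]⁴/(ℏc)³.
1 GeV⁴ → 1/(ℏc)³ × (1 GeV in J)⁴ = 2.10 × 10^37 Pa.
Convert the energy scale: 24.4 eV⁴ = 2.44 × 10^-35 GeV⁴.
Result: 2.44 × 10^-35 × 2.10 × 10^37 = 512 Pa.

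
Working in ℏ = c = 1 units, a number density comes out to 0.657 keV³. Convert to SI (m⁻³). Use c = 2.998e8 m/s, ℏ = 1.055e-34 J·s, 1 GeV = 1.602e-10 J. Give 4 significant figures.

8.537e28 m⁻³

Number density is [L]⁻³ = [E]³/(ℏc)³.
1 GeV³ → 1/(ℏc)³ × (1 GeV in J)³ = 1.299e47 m⁻³.
Convert the energy scale: 0.657 keV³ = 6.57e-19 GeV³.
Result: 6.57e-19 × 1.299e47 = 8.537e28 m⁻³.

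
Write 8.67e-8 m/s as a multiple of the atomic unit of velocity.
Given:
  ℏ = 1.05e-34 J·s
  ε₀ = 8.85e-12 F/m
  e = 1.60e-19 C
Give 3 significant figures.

3.95e-14

atomic unit of velocity: v_au = e²/(4πε₀ℏ) = 2.19e6 m/s.
8.67e-8 / 2.19e6 = 3.95e-14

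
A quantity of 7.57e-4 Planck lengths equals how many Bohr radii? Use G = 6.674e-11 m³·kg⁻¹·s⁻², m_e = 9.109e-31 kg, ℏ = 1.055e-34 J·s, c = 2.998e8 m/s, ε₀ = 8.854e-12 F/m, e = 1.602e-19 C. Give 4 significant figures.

Planck length: ℓ_P = √(ℏG/c³) = 1.616e-35 m
Bohr radius: a₀ = 4πε₀ℏ²/(m_e e²) = 5.297e-11 m
7.57e-4 × 1.616e-35 / 5.297e-11 = 2.310e-28

2.310e-28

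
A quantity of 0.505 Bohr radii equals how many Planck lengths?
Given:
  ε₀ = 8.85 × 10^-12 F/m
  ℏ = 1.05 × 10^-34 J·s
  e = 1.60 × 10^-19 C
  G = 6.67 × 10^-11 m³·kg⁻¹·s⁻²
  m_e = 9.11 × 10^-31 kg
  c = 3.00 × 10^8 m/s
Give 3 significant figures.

Bohr radius: a₀ = 4πε₀ℏ²/(m_e e²) = 5.26 × 10^-11 m
Planck length: ℓ_P = √(ℏG/c³) = 1.61 × 10^-35 m
0.505 × 5.26 × 10^-11 / 1.61 × 10^-35 = 1.65 × 10^24

1.65 × 10^24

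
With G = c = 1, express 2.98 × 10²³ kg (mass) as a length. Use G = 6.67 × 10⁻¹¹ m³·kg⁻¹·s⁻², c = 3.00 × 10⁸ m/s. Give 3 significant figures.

2.21 × 10⁻⁴ m

In G = c = 1 units mass has dimensions of length; the conversion factor is G/c².
2.98 × 10²³ kg × (G/c²) = 2.21 × 10⁻⁴ m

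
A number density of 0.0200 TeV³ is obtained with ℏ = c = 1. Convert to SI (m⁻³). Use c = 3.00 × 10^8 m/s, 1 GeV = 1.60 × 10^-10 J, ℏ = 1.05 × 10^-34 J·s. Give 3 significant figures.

Number density is [L]⁻³ = [E]³/(ℏc)³.
1 GeV³ → 1/(ℏc)³ × (1 GeV in J)³ = 1.31 × 10^47 m⁻³.
Convert the energy scale: 0.0200 TeV³ = 2.00 × 10^7 GeV³.
Result: 2.00 × 10^7 × 1.31 × 10^47 = 2.62 × 10^54 m⁻³.

2.62 × 10^54 m⁻³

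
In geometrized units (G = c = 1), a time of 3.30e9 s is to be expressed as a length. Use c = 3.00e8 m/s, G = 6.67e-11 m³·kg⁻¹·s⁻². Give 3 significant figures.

Time → length via c.
3.30e9 s × (c) = 9.90e17 m

9.90e17 m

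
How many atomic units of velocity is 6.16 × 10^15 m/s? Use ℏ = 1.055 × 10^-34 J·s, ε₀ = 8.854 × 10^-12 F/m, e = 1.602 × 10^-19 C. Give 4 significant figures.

atomic unit of velocity: v_au = e²/(4πε₀ℏ) = 2.186 × 10^6 m/s.
6.16 × 10^15 / 2.186 × 10^6 = 2.817 × 10^9

2.817 × 10^9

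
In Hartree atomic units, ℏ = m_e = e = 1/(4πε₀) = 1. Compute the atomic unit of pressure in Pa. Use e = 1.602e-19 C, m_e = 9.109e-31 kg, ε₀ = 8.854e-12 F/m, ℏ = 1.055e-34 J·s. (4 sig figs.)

2.929e13 Pa

From ℏ = m_e = e = 1/(4πε₀) = 1 the pressure scale is P_au = E_h/a₀³ = m_e⁴e¹⁰/((4πε₀)⁵ℏ⁸).
E_h = 4.354e-18 J
a₀ = 5.297e-11 m
E_h/a₀³ = 2.929e13 Pa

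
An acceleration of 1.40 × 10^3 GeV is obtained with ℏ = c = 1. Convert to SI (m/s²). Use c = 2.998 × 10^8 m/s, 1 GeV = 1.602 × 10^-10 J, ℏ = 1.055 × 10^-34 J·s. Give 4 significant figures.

6.373 × 10^35 m/s²

Acceleration is [L]/[T]² = c·[E]/ℏ.
1 GeV → c/ℏ × (1 GeV in J) = 4.552 × 10^32 m/s².
Result: 1.40 × 10^3 × 4.552 × 10^32 = 6.373 × 10^35 m/s².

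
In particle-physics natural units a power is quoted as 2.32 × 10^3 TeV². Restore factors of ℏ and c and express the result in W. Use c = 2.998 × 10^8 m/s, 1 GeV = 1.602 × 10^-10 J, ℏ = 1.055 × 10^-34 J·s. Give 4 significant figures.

5.644 × 10^23 W

Power is [E]/[T] = [E]²/ℏ.
1 GeV² → 1/ℏ × (1 GeV in J)² = 2.433 × 10^14 W.
Convert the energy scale: 2.32 × 10^3 TeV² = 2.32 × 10^9 GeV².
Result: 2.32 × 10^9 × 2.433 × 10^14 = 5.644 × 10^23 W.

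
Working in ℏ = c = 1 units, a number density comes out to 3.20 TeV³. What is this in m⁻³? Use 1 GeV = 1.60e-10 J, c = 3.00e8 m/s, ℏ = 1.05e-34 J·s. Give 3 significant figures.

4.19e56 m⁻³

Number density is [L]⁻³ = [E]³/(ℏc)³.
1 GeV³ → 1/(ℏc)³ × (1 GeV in J)³ = 1.31e47 m⁻³.
Convert the energy scale: 3.20 TeV³ = 3.20e9 GeV³.
Result: 3.20e9 × 1.31e47 = 4.19e56 m⁻³.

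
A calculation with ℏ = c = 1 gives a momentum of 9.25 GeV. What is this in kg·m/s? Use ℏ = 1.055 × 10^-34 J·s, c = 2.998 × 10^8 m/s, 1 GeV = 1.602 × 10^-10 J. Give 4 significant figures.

Momentum is [E]/c; divide by c.
1 GeV → 1/c × (1 GeV in J) = 5.344 × 10^-19 kg·m/s.
Result: 9.25 × 5.344 × 10^-19 = 4.943 × 10^-18 kg·m/s.

4.943 × 10^-18 kg·m/s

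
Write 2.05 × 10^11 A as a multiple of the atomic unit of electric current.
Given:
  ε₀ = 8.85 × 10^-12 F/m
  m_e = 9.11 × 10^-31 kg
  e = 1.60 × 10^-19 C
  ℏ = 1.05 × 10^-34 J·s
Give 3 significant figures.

3.07 × 10^13

atomic unit of electric current: I_au = e E_h/ℏ = m_e e⁵/((4πε₀)²ℏ³) = 6.67 × 10^-3 A.
2.05 × 10^11 / 6.67 × 10^-3 = 3.07 × 10^13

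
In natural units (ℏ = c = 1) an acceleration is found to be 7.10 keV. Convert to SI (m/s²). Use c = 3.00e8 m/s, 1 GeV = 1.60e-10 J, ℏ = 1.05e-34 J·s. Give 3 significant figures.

3.25e27 m/s²

Acceleration is [L]/[T]² = c·[E]/ℏ.
1 GeV → c/ℏ × (1 GeV in J) = 4.57e32 m/s².
Convert the energy scale: 7.10 keV = 7.10e-6 GeV.
Result: 7.10e-6 × 4.57e32 = 3.25e27 m/s².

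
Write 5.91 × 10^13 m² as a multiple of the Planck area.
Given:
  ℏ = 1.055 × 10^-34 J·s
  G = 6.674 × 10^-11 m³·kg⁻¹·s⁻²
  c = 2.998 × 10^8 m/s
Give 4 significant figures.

2.262 × 10^83

Planck area: A_P = ℏG/c³ = 2.613 × 10^-70 m².
5.91 × 10^13 / 2.613 × 10^-70 = 2.262 × 10^83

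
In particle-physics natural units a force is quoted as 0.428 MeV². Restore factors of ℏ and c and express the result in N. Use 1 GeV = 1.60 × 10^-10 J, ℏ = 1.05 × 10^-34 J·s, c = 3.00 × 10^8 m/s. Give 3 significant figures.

0.348 N

Force is [E]/[L] = [E]²/(ℏc); restore (ℏc)⁻¹.
1 GeV² → 1/(ℏc) × (1 GeV in J)² = 8.13 × 10^5 N.
Convert the energy scale: 0.428 MeV² = 4.28 × 10^-7 GeV².
Result: 4.28 × 10^-7 × 8.13 × 10^5 = 0.348 N.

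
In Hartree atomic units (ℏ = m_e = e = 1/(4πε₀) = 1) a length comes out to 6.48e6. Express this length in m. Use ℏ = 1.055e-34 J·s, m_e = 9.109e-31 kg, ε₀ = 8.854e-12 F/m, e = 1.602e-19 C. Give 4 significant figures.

One Bohr radius: a₀ = 4πε₀ℏ²/(m_e e²) = 5.297e-11 m.
6.48e6 × 5.297e-11 m = 3.433e-4 m

3.433e-4 m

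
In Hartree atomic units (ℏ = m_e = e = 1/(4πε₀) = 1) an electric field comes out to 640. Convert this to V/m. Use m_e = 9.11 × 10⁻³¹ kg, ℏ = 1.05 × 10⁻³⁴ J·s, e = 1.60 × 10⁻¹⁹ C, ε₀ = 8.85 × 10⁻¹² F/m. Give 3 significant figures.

3.33 × 10¹⁴ V/m

One atomic unit of electric field: E_au = E_h/(e a₀) = m_e²e⁵/((4πε₀)³ℏ⁴) = 5.20 × 10¹¹ V/m.
640 × 5.20 × 10¹¹ V/m = 3.33 × 10¹⁴ V/m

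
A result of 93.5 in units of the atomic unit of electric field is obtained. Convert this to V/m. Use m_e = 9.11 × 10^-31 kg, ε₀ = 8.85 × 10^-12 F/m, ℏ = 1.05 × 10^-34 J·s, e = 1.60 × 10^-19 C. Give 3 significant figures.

One atomic unit of electric field: E_au = E_h/(e a₀) = m_e²e⁵/((4πε₀)³ℏ⁴) = 5.20 × 10^11 V/m.
93.5 × 5.20 × 10^11 V/m = 4.87 × 10^13 V/m

4.87 × 10^13 V/m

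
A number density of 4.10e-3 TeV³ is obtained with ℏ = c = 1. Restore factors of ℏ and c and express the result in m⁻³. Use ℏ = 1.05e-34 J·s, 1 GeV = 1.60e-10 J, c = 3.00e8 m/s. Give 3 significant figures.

5.37e53 m⁻³

Number density is [L]⁻³ = [E]³/(ℏc)³.
1 GeV³ → 1/(ℏc)³ × (1 GeV in J)³ = 1.31e47 m⁻³.
Convert the energy scale: 4.10e-3 TeV³ = 4.10e6 GeV³.
Result: 4.10e6 × 1.31e47 = 5.37e53 m⁻³.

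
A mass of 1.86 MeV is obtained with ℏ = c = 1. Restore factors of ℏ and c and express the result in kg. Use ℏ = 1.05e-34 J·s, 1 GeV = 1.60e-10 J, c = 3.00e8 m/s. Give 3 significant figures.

3.31e-30 kg

Mass is [E]/c²; divide by c².
1 GeV → 1/c² × (1 GeV in J) = 1.78e-27 kg.
Convert the energy scale: 1.86 MeV = 1.86e-3 GeV.
Result: 1.86e-3 × 1.78e-27 = 3.31e-30 kg.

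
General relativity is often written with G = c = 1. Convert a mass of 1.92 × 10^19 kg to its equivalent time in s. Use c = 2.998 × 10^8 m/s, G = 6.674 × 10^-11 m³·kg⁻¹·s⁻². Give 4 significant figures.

Mass → time via G/c³.
1.92 × 10^19 kg × (G/c³) = 4.755 × 10^-17 s

4.755 × 10^-17 s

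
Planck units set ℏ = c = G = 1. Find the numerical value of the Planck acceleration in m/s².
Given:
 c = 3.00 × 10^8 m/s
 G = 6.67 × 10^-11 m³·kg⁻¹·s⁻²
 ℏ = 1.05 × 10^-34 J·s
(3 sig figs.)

5.59 × 10^51 m/s²

From ℏ = c = G = 1 the acceleration scale is a_P = √(c⁷/(ℏG)).
  = √(3.12 × 10^103)
  = 5.59 × 10^51 m/s²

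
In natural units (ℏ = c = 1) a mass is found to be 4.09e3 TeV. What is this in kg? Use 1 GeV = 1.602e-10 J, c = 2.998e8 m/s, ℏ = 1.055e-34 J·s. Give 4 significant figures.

Mass is [E]/c²; divide by c².
1 GeV → 1/c² × (1 GeV in J) = 1.782e-27 kg.
Convert the energy scale: 4.09e3 TeV = 4.09e6 GeV.
Result: 4.09e6 × 1.782e-27 = 7.290e-21 kg.

7.290e-21 kg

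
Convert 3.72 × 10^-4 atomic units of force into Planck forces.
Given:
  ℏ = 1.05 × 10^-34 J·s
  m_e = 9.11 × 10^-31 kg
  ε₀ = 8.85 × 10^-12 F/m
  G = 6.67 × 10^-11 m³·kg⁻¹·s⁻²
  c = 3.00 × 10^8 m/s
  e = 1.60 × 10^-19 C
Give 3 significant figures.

atomic unit of force: F_au = E_h/a₀ = m_e²e⁶/((4πε₀)³ℏ⁴) = 8.33 × 10^-8 N
Planck force: F_P = c⁴/G = 1.21 × 10^44 N
3.72 × 10^-4 × 8.33 × 10^-8 / 1.21 × 10^44 = 2.55 × 10^-55

2.55 × 10^-55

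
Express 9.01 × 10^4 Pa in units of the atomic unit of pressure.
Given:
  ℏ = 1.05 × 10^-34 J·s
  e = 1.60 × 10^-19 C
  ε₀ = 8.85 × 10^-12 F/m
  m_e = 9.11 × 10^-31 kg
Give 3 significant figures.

atomic unit of pressure: P_au = E_h/a₀³ = m_e⁴e¹⁰/((4πε₀)⁵ℏ⁸) = 3.01 × 10^13 Pa.
9.01 × 10^4 / 3.01 × 10^13 = 2.99 × 10^-9

2.99 × 10^-9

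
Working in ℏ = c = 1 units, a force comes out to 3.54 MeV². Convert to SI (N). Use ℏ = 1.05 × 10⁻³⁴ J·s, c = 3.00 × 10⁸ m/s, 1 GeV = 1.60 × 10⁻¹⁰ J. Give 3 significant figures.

2.88 N

Force is [E]/[L] = [E]²/(ℏc); restore (ℏc)⁻¹.
1 GeV² → 1/(ℏc) × (1 GeV in J)² = 8.13 × 10⁵ N.
Convert the energy scale: 3.54 MeV² = 3.54 × 10⁻⁶ GeV².
Result: 3.54 × 10⁻⁶ × 8.13 × 10⁵ = 2.88 N.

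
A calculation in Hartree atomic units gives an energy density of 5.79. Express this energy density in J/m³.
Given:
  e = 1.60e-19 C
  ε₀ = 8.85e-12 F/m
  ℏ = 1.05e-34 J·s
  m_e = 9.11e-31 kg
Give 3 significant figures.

1.74e14 J/m³

One atomic unit of energy density: u_au = E_h/a₀³ = m_e⁴e¹⁰/((4πε₀)⁵ℏ⁸) = 3.01e13 J/m³.
5.79 × 3.01e13 J/m³ = 1.74e14 J/m³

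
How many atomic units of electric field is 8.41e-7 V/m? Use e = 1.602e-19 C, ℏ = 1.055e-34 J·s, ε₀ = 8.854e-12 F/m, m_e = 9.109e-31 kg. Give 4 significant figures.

1.639e-18

atomic unit of electric field: E_au = E_h/(e a₀) = m_e²e⁵/((4πε₀)³ℏ⁴) = 5.131e11 V/m.
8.41e-7 / 5.131e11 = 1.639e-18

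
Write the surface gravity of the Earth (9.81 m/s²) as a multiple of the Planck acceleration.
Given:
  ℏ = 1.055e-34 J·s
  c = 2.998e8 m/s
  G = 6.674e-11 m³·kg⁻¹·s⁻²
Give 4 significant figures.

Planck acceleration: a_P = √(c⁷/(ℏG)) = 5.560e51 m/s².
9.81 / 5.560e51 = 1.764e-51

1.764e-51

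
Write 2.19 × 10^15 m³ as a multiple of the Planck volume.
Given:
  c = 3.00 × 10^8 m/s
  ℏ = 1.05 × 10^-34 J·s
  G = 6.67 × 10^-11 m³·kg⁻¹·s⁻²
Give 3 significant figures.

Planck volume: V_P = (ℏG/c³)^(3/2) = 4.18 × 10^-105 m³.
2.19 × 10^15 / 4.18 × 10^-105 = 5.24 × 10^119

5.24 × 10^119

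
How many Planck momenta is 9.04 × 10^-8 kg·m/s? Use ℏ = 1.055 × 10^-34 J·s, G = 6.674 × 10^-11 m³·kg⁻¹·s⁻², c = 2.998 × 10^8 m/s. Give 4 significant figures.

1.385 × 10^-8

Planck momentum: p_P = √(ℏc³/G) = 6.527 kg·m/s.
9.04 × 10^-8 / 6.527 = 1.385 × 10^-8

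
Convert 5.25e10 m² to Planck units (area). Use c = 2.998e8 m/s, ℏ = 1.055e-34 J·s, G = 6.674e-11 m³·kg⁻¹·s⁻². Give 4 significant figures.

2.009e80

Planck area: A_P = ℏG/c³ = 2.613e-70 m².
5.25e10 / 2.613e-70 = 2.009e80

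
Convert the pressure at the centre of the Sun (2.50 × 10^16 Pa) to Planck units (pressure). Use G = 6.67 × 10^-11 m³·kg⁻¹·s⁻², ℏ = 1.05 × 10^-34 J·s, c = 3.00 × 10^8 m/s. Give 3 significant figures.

Planck pressure: p_P = c⁷/(ℏG²) = 4.68 × 10^113 Pa.
2.50 × 10^16 / 4.68 × 10^113 = 5.34 × 10^-98

5.34 × 10^-98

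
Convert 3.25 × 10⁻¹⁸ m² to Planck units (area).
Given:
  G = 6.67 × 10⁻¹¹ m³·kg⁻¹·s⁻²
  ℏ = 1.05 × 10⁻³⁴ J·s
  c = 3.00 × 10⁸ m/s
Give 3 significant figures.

1.25 × 10⁵²

Planck area: A_P = ℏG/c³ = 2.59 × 10⁻⁷⁰ m².
3.25 × 10⁻¹⁸ / 2.59 × 10⁻⁷⁰ = 1.25 × 10⁵²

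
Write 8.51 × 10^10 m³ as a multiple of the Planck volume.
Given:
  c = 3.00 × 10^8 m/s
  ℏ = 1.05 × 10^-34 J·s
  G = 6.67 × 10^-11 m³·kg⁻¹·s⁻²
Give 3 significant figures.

2.04 × 10^115

Planck volume: V_P = (ℏG/c³)^(3/2) = 4.18 × 10^-105 m³.
8.51 × 10^10 / 4.18 × 10^-105 = 2.04 × 10^115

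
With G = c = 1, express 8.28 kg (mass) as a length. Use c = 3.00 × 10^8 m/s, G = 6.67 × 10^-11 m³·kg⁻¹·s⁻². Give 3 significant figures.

In G = c = 1 units mass has dimensions of length; the conversion factor is G/c².
8.28 kg × (G/c²) = 6.14 × 10^-27 m

6.14 × 10^-27 m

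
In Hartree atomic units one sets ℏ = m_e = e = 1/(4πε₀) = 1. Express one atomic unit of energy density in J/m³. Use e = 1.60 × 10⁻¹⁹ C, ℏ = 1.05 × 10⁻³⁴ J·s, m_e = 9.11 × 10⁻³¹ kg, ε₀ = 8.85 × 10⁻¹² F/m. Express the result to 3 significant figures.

3.01 × 10¹³ J/m³

u_au = E_h/a₀³ = m_e⁴e¹⁰/((4πε₀)⁵ℏ⁸)
E_h = 4.38 × 10⁻¹⁸ J
a₀ = 5.26 × 10⁻¹¹ m
E_h/a₀³ = 3.01 × 10¹³ J/m³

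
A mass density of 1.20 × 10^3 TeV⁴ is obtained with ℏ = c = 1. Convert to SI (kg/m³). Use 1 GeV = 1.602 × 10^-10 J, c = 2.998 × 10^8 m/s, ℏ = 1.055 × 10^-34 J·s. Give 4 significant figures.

2.779 × 10^35 kg/m³

Mass density is [E]/(c²[L]³) = [E]⁴/(ℏ³c⁵).
1 GeV⁴ → 1/(ℏ³c⁵) × (1 GeV in J)⁴ = 2.316 × 10^20 kg/m³.
Convert the energy scale: 1.20 × 10^3 TeV⁴ = 1.20 × 10^15 GeV⁴.
Result: 1.20 × 10^15 × 2.316 × 10^20 = 2.779 × 10^35 kg/m³.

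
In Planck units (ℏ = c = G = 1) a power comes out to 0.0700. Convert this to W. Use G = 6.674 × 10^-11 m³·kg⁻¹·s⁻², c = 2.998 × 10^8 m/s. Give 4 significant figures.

One Planck power: P_P = c⁵/G = 3.629 × 10^52 W.
0.0700 × 3.629 × 10^52 W = 2.540 × 10^51 W

2.540 × 10^51 W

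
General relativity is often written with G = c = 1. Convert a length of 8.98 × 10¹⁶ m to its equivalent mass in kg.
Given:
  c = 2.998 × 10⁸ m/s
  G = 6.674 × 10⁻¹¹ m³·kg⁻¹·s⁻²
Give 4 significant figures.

Length → mass via c²/G.
8.98 × 10¹⁶ m × (c²/G) = 1.209 × 10⁴⁴ kg

1.209 × 10⁴⁴ kg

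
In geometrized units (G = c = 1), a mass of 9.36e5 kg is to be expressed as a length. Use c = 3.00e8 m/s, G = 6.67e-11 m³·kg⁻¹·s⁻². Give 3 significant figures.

In G = c = 1 units mass has dimensions of length; the conversion factor is G/c².
9.36e5 kg × (G/c²) = 6.94e-22 m

6.94e-22 m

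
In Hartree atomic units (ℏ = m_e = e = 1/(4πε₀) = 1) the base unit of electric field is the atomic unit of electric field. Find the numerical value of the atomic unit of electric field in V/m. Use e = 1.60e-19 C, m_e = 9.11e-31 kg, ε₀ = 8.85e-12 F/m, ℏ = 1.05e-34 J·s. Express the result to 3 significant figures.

E_au = E_h/(e a₀) = m_e²e⁵/((4πε₀)³ℏ⁴)
E_h = 4.38e-18 J
a₀ = 5.26e-11 m
E_h/(e·a₀) = 5.20e11 V/m

5.20e11 V/m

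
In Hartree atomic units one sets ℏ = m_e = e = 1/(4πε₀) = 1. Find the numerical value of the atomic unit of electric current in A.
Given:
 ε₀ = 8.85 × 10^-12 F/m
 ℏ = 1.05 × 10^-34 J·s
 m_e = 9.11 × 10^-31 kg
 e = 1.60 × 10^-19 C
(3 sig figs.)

I_au = e E_h/ℏ = m_e e⁵/((4πε₀)²ℏ³)
E_h = 4.38 × 10^-18 J
e·E_h/ℏ = 6.67 × 10^-3 A

6.67 × 10^-3 A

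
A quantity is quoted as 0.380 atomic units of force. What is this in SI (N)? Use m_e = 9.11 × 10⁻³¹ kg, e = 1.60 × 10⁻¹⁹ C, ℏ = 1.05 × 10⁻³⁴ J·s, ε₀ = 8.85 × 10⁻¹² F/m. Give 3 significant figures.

One atomic unit of force: F_au = E_h/a₀ = m_e²e⁶/((4πε₀)³ℏ⁴) = 8.33 × 10⁻⁸ N.
0.380 × 8.33 × 10⁻⁸ N = 3.16 × 10⁻⁸ N

3.16 × 10⁻⁸ N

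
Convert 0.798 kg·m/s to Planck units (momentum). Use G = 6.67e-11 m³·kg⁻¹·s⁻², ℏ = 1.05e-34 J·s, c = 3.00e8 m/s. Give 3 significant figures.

0.122

Planck momentum: p_P = √(ℏc³/G) = 6.52 kg·m/s.
0.798 / 6.52 = 0.122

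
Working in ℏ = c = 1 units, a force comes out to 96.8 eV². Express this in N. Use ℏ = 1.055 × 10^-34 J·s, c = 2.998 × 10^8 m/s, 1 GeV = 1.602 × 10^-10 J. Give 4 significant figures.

Force is [E]/[L] = [E]²/(ℏc); restore (ℏc)⁻¹.
1 GeV² → 1/(ℏc) × (1 GeV in J)² = 8.114 × 10^5 N.
Convert the energy scale: 96.8 eV² = 9.68 × 10^-17 GeV².
Result: 9.68 × 10^-17 × 8.114 × 10^5 = 7.854 × 10^-11 N.

7.854 × 10^-11 N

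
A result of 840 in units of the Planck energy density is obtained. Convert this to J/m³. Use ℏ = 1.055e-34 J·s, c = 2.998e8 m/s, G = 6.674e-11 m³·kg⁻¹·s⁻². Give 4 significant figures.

3.891e116 J/m³

One Planck energy density: u_P = c⁷/(ℏG²) = 4.632e113 J/m³.
840 × 4.632e113 J/m³ = 3.891e116 J/m³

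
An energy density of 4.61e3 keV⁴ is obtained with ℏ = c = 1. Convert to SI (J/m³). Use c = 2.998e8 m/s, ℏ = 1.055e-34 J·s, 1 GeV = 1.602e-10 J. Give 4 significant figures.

9.596e16 J/m³

[E]/[L]³ = [E]⁴/(ℏc)³; restore (ℏc)⁻³.
1 GeV⁴ → 1/(ℏc)³ × (1 GeV in J)⁴ = 2.082e37 J/m³.
Convert the energy scale: 4.61e3 keV⁴ = 4.61e-21 GeV⁴.
Result: 4.61e-21 × 2.082e37 = 9.596e16 J/m³.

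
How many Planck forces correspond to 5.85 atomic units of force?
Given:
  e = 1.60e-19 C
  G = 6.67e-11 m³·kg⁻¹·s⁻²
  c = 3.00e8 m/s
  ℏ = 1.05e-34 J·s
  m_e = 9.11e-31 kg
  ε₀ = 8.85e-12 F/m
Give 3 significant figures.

4.01e-51

atomic unit of force: F_au = E_h/a₀ = m_e²e⁶/((4πε₀)³ℏ⁴) = 8.33e-8 N
Planck force: F_P = c⁴/G = 1.21e44 N
5.85 × 8.33e-8 / 1.21e44 = 4.01e-51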